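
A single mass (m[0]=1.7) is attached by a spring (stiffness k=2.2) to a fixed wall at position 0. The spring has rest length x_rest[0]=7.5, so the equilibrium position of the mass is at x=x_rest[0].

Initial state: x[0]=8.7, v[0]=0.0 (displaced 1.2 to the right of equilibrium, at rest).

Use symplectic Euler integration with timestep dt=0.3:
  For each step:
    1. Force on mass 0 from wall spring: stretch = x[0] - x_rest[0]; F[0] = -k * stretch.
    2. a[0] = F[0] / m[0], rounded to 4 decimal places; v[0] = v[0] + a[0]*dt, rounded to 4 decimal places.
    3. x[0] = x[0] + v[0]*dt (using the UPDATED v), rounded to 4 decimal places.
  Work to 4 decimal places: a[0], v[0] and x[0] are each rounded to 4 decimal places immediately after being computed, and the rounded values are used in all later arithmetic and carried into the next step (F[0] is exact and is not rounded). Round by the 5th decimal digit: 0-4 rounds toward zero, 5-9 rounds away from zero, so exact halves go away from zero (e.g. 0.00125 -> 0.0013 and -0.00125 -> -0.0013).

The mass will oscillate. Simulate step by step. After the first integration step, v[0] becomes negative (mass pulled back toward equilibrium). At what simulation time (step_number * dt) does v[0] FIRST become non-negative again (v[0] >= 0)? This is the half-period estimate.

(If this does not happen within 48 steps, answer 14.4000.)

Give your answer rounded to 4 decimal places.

Answer: 3.0000

Derivation:
Step 0: x=[8.7000] v=[0.0000]
Step 1: x=[8.5602] v=[-0.4659]
Step 2: x=[8.2970] v=[-0.8775]
Step 3: x=[7.9409] v=[-1.1869]
Step 4: x=[7.5335] v=[-1.3581]
Step 5: x=[7.1222] v=[-1.3711]
Step 6: x=[6.7549] v=[-1.2244]
Step 7: x=[6.4744] v=[-0.9351]
Step 8: x=[6.3133] v=[-0.5369]
Step 9: x=[6.2904] v=[-0.0762]
Step 10: x=[6.4084] v=[0.3934]
First v>=0 after going negative at step 10, time=3.0000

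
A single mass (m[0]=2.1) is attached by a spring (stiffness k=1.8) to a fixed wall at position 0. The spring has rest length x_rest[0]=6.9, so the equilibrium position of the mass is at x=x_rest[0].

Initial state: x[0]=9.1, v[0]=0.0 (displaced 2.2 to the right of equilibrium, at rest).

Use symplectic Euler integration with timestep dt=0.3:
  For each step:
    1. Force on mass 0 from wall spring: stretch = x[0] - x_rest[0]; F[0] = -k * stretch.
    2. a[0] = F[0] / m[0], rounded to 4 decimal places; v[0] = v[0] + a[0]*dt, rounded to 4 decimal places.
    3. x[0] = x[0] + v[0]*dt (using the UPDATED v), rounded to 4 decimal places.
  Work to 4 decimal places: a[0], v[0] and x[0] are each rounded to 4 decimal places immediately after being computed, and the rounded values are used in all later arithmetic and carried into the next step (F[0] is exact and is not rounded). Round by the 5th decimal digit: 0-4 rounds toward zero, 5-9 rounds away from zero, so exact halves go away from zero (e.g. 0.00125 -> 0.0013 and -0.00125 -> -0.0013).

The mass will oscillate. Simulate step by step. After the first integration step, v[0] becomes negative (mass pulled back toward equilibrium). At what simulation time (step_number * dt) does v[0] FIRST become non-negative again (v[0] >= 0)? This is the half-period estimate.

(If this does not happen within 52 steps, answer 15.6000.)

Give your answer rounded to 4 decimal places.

Step 0: x=[9.1000] v=[0.0000]
Step 1: x=[8.9303] v=[-0.5657]
Step 2: x=[8.6040] v=[-1.0878]
Step 3: x=[8.1462] v=[-1.5260]
Step 4: x=[7.5923] v=[-1.8465]
Step 5: x=[6.9850] v=[-2.0245]
Step 6: x=[6.3711] v=[-2.0464]
Step 7: x=[5.7980] v=[-1.9104]
Step 8: x=[5.3099] v=[-1.6270]
Step 9: x=[4.9445] v=[-1.2181]
Step 10: x=[4.7299] v=[-0.7153]
Step 11: x=[4.6827] v=[-0.1573]
Step 12: x=[4.8066] v=[0.4129]
First v>=0 after going negative at step 12, time=3.6000

Answer: 3.6000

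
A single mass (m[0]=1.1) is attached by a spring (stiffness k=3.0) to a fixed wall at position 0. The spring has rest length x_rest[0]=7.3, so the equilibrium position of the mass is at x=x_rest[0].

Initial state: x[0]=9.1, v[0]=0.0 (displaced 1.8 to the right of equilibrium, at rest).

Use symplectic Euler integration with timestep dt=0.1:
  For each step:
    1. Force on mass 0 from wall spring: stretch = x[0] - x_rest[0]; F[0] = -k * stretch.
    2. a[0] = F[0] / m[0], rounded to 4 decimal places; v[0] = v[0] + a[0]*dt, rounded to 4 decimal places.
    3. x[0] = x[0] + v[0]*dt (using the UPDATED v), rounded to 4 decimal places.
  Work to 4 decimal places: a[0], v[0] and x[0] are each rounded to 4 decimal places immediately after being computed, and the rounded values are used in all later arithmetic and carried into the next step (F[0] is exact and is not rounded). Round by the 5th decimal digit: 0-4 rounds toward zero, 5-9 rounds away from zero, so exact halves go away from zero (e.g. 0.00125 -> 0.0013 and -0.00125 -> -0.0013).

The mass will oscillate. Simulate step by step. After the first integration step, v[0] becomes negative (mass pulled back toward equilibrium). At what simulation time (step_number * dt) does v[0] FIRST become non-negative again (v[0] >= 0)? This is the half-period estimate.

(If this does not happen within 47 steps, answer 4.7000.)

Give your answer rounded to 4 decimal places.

Answer: 2.0000

Derivation:
Step 0: x=[9.1000] v=[0.0000]
Step 1: x=[9.0509] v=[-0.4909]
Step 2: x=[8.9541] v=[-0.9684]
Step 3: x=[8.8122] v=[-1.4195]
Step 4: x=[8.6290] v=[-1.8319]
Step 5: x=[8.4096] v=[-2.1944]
Step 6: x=[8.1599] v=[-2.4970]
Step 7: x=[7.8868] v=[-2.7315]
Step 8: x=[7.5977] v=[-2.8915]
Step 9: x=[7.3004] v=[-2.9727]
Step 10: x=[7.0031] v=[-2.9728]
Step 11: x=[6.7139] v=[-2.8918]
Step 12: x=[6.4407] v=[-2.7320]
Step 13: x=[6.1909] v=[-2.4977]
Step 14: x=[5.9714] v=[-2.1952]
Step 15: x=[5.7881] v=[-1.8329]
Step 16: x=[5.6460] v=[-1.4206]
Step 17: x=[5.5491] v=[-0.9695]
Step 18: x=[5.4999] v=[-0.4920]
Step 19: x=[5.4998] v=[-0.0011]
Step 20: x=[5.5488] v=[0.4899]
First v>=0 after going negative at step 20, time=2.0000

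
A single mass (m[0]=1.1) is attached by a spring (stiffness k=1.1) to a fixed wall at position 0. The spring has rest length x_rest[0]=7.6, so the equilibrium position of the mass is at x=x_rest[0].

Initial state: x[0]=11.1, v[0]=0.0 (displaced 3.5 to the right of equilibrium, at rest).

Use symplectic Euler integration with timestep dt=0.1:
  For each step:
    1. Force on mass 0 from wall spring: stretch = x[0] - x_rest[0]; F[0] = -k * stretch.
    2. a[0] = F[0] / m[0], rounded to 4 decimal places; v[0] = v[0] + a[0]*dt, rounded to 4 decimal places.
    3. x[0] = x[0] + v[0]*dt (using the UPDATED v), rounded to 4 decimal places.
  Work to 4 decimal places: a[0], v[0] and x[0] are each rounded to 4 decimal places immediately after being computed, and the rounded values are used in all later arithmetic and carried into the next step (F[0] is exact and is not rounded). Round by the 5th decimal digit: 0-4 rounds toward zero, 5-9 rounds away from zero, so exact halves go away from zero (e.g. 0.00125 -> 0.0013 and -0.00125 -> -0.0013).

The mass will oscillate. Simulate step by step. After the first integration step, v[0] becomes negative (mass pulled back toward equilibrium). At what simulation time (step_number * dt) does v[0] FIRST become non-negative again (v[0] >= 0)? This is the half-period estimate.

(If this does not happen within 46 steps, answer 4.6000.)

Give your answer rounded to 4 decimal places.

Answer: 3.2000

Derivation:
Step 0: x=[11.1000] v=[0.0000]
Step 1: x=[11.0650] v=[-0.3500]
Step 2: x=[10.9954] v=[-0.6965]
Step 3: x=[10.8918] v=[-1.0360]
Step 4: x=[10.7553] v=[-1.3652]
Step 5: x=[10.5872] v=[-1.6807]
Step 6: x=[10.3893] v=[-1.9794]
Step 7: x=[10.1635] v=[-2.2583]
Step 8: x=[9.9120] v=[-2.5147]
Step 9: x=[9.6374] v=[-2.7459]
Step 10: x=[9.3424] v=[-2.9496]
Step 11: x=[9.0300] v=[-3.1238]
Step 12: x=[8.7033] v=[-3.2668]
Step 13: x=[8.3656] v=[-3.3771]
Step 14: x=[8.0202] v=[-3.4537]
Step 15: x=[7.6706] v=[-3.4957]
Step 16: x=[7.3203] v=[-3.5028]
Step 17: x=[6.9728] v=[-3.4748]
Step 18: x=[6.6316] v=[-3.4121]
Step 19: x=[6.3001] v=[-3.3153]
Step 20: x=[5.9816] v=[-3.1853]
Step 21: x=[5.6793] v=[-3.0235]
Step 22: x=[5.3962] v=[-2.8314]
Step 23: x=[5.1351] v=[-2.6110]
Step 24: x=[4.8987] v=[-2.3645]
Step 25: x=[4.6893] v=[-2.0944]
Step 26: x=[4.5090] v=[-1.8033]
Step 27: x=[4.3596] v=[-1.4942]
Step 28: x=[4.2426] v=[-1.1702]
Step 29: x=[4.1592] v=[-0.8345]
Step 30: x=[4.1102] v=[-0.4904]
Step 31: x=[4.0961] v=[-0.1414]
Step 32: x=[4.1170] v=[0.2090]
First v>=0 after going negative at step 32, time=3.2000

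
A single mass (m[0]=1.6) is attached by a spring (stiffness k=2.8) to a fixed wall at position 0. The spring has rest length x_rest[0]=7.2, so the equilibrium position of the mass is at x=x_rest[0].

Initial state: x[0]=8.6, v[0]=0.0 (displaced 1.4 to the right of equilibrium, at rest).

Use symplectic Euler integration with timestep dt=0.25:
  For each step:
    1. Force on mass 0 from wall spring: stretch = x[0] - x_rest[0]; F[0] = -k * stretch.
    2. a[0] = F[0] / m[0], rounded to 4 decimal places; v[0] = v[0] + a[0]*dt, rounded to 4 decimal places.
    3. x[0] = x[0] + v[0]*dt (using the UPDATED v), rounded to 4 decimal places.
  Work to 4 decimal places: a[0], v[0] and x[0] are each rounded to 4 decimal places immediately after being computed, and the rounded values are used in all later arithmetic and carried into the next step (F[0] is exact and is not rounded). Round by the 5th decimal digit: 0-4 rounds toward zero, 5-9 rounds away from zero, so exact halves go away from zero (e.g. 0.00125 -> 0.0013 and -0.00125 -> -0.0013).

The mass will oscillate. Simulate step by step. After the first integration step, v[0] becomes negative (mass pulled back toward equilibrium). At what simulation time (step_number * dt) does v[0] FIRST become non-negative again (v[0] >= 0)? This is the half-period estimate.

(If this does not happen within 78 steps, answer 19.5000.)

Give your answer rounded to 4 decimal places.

Step 0: x=[8.6000] v=[0.0000]
Step 1: x=[8.4469] v=[-0.6125]
Step 2: x=[8.1574] v=[-1.1580]
Step 3: x=[7.7632] v=[-1.5769]
Step 4: x=[7.3074] v=[-1.8233]
Step 5: x=[6.8398] v=[-1.8703]
Step 6: x=[6.4116] v=[-1.7127]
Step 7: x=[6.0697] v=[-1.3678]
Step 8: x=[5.8514] v=[-0.8733]
Step 9: x=[5.7806] v=[-0.2833]
Step 10: x=[5.8650] v=[0.3377]
First v>=0 after going negative at step 10, time=2.5000

Answer: 2.5000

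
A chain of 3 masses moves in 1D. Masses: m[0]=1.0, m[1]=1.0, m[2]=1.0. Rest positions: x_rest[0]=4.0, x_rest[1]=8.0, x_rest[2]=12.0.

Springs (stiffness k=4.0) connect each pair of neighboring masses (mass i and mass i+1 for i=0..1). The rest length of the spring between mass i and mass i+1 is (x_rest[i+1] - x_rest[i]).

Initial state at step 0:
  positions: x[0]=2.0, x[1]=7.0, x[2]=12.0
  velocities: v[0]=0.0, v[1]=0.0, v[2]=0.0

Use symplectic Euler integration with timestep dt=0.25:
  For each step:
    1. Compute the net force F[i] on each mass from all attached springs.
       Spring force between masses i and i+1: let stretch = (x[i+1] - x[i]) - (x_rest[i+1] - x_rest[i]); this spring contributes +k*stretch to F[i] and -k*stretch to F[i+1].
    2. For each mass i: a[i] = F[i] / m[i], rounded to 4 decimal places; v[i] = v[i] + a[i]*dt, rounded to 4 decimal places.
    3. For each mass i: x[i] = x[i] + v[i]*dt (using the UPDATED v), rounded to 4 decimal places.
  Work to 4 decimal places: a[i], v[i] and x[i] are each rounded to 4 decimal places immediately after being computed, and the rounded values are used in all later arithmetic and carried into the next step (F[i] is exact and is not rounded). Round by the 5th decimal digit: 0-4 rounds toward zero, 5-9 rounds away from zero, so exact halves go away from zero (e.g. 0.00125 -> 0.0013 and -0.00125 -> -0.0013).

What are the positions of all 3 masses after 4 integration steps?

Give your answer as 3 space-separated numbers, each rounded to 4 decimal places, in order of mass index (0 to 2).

Answer: 3.6680 7.0000 10.3321

Derivation:
Step 0: x=[2.0000 7.0000 12.0000] v=[0.0000 0.0000 0.0000]
Step 1: x=[2.2500 7.0000 11.7500] v=[1.0000 0.0000 -1.0000]
Step 2: x=[2.6875 7.0000 11.3125] v=[1.7500 0.0000 -1.7500]
Step 3: x=[3.2031 7.0000 10.7969] v=[2.0625 0.0000 -2.0625]
Step 4: x=[3.6680 7.0000 10.3321] v=[1.8594 0.0000 -1.8594]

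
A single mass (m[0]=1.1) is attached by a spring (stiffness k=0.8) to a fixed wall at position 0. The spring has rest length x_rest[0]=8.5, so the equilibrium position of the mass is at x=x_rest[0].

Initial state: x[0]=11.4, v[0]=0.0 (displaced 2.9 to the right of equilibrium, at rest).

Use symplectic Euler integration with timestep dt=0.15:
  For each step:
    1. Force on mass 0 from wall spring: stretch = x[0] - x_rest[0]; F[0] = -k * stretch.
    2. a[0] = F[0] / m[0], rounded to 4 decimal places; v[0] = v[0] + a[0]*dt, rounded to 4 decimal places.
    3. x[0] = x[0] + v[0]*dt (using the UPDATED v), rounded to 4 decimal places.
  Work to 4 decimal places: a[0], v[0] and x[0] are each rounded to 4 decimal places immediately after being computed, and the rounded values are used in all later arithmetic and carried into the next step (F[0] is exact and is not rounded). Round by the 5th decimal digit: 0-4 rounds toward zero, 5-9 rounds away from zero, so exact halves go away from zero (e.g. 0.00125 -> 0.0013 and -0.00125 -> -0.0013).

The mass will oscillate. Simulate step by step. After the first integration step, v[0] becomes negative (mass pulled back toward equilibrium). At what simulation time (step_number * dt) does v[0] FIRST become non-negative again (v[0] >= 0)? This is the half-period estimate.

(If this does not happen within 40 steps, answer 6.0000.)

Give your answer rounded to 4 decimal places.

Answer: 3.7500

Derivation:
Step 0: x=[11.4000] v=[0.0000]
Step 1: x=[11.3525] v=[-0.3164]
Step 2: x=[11.2584] v=[-0.6276]
Step 3: x=[11.1191] v=[-0.9285]
Step 4: x=[10.9370] v=[-1.2142]
Step 5: x=[10.7150] v=[-1.4801]
Step 6: x=[10.4567] v=[-1.7217]
Step 7: x=[10.1664] v=[-1.9352]
Step 8: x=[9.8489] v=[-2.1170]
Step 9: x=[9.5093] v=[-2.2642]
Step 10: x=[9.1532] v=[-2.3743]
Step 11: x=[8.7864] v=[-2.4456]
Step 12: x=[8.4149] v=[-2.4768]
Step 13: x=[8.0448] v=[-2.4675]
Step 14: x=[7.6821] v=[-2.4178]
Step 15: x=[7.3328] v=[-2.3286]
Step 16: x=[7.0026] v=[-2.2013]
Step 17: x=[6.6969] v=[-2.0380]
Step 18: x=[6.4207] v=[-1.8413]
Step 19: x=[6.1785] v=[-1.6145]
Step 20: x=[5.9743] v=[-1.3612]
Step 21: x=[5.8114] v=[-1.0857]
Step 22: x=[5.6925] v=[-0.7924]
Step 23: x=[5.6196] v=[-0.4861]
Step 24: x=[5.5938] v=[-0.1719]
Step 25: x=[5.6156] v=[0.1451]
First v>=0 after going negative at step 25, time=3.7500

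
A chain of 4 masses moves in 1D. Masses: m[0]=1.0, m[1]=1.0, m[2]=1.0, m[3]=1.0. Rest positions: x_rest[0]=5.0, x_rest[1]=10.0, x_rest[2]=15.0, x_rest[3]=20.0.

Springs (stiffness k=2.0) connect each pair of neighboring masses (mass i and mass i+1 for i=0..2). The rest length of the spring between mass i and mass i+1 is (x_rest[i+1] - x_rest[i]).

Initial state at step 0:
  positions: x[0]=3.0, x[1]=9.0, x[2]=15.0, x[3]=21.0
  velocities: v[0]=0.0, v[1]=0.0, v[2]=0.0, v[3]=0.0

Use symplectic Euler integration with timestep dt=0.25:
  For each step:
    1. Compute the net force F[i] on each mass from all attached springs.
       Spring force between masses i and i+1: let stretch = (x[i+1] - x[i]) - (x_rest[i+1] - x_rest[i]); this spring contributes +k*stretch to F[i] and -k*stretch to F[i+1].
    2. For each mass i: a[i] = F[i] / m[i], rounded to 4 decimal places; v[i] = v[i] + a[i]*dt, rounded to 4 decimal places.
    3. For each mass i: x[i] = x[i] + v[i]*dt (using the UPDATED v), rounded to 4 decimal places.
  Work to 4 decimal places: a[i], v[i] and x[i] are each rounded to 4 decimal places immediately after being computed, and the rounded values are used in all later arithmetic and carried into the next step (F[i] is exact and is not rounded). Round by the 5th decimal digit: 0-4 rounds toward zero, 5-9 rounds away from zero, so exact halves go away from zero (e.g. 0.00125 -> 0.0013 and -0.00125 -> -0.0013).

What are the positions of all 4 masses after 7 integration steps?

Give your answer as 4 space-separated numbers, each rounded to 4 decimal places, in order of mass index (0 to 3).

Step 0: x=[3.0000 9.0000 15.0000 21.0000] v=[0.0000 0.0000 0.0000 0.0000]
Step 1: x=[3.1250 9.0000 15.0000 20.8750] v=[0.5000 0.0000 0.0000 -0.5000]
Step 2: x=[3.3594 9.0156 14.9844 20.6406] v=[0.9375 0.0625 -0.0625 -0.9375]
Step 3: x=[3.6758 9.0703 14.9297 20.3242] v=[1.2656 0.2188 -0.2188 -1.2656]
Step 4: x=[4.0415 9.1831 14.8169 19.9585] v=[1.4629 0.4513 -0.4513 -1.4629]
Step 5: x=[4.4249 9.3575 14.6426 19.5751] v=[1.5337 0.6974 -0.6974 -1.5337]
Step 6: x=[4.7999 9.5759 14.4242 19.2001] v=[1.5000 0.8737 -0.8737 -1.5000]
Step 7: x=[5.1469 9.8034 14.1967 18.8531] v=[1.3880 0.9099 -0.9099 -1.3880]

Answer: 5.1469 9.8034 14.1967 18.8531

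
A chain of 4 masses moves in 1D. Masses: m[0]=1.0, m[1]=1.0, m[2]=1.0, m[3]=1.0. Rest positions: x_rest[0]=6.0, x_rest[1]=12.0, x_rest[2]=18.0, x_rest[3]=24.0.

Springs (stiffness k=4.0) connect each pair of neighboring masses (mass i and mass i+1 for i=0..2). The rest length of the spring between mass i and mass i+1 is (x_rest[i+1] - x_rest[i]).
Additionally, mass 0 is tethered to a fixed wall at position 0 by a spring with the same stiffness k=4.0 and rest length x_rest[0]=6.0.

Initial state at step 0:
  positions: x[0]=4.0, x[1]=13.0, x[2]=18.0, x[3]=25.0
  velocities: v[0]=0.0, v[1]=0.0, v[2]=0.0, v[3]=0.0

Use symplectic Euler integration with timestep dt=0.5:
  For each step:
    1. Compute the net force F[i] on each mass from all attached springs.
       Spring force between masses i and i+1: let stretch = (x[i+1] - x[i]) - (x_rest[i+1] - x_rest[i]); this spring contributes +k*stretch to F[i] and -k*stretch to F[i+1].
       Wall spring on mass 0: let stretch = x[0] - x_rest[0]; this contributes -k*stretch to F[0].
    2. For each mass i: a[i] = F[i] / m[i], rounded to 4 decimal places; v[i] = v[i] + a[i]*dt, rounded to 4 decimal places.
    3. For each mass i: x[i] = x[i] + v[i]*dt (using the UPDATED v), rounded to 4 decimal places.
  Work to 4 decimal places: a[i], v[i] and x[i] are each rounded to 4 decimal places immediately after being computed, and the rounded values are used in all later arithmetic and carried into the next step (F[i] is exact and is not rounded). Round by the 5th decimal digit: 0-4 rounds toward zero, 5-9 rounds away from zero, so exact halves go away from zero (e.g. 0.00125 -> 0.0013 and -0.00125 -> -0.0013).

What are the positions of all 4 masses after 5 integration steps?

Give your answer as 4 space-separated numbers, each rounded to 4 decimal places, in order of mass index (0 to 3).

Step 0: x=[4.0000 13.0000 18.0000 25.0000] v=[0.0000 0.0000 0.0000 0.0000]
Step 1: x=[9.0000 9.0000 20.0000 24.0000] v=[10.0000 -8.0000 4.0000 -2.0000]
Step 2: x=[5.0000 16.0000 15.0000 25.0000] v=[-8.0000 14.0000 -10.0000 2.0000]
Step 3: x=[7.0000 11.0000 21.0000 22.0000] v=[4.0000 -10.0000 12.0000 -6.0000]
Step 4: x=[6.0000 12.0000 18.0000 24.0000] v=[-2.0000 2.0000 -6.0000 4.0000]
Step 5: x=[5.0000 13.0000 15.0000 26.0000] v=[-2.0000 2.0000 -6.0000 4.0000]

Answer: 5.0000 13.0000 15.0000 26.0000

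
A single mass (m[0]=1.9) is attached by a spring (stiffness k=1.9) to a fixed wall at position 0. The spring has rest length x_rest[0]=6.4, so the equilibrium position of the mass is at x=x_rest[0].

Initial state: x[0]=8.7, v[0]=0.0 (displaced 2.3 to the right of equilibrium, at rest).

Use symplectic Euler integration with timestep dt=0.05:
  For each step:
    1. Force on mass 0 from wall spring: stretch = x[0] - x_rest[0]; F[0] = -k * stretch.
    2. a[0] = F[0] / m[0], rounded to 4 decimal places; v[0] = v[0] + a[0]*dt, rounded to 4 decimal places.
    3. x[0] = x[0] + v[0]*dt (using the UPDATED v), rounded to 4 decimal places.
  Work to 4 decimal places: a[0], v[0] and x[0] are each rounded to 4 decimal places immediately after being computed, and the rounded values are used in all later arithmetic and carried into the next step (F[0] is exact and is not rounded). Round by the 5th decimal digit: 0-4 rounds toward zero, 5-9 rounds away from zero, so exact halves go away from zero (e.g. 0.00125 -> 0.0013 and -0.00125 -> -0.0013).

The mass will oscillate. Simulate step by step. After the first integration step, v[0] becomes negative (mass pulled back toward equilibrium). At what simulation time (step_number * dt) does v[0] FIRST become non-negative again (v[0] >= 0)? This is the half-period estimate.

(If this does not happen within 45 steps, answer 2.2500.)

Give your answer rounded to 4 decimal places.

Step 0: x=[8.7000] v=[0.0000]
Step 1: x=[8.6943] v=[-0.1150]
Step 2: x=[8.6828] v=[-0.2297]
Step 3: x=[8.6656] v=[-0.3438]
Step 4: x=[8.6427] v=[-0.4571]
Step 5: x=[8.6142] v=[-0.5692]
Step 6: x=[8.5802] v=[-0.6799]
Step 7: x=[8.5408] v=[-0.7889]
Step 8: x=[8.4960] v=[-0.8959]
Step 9: x=[8.4460] v=[-1.0007]
Step 10: x=[8.3909] v=[-1.1030]
Step 11: x=[8.3308] v=[-1.2025]
Step 12: x=[8.2659] v=[-1.2990]
Step 13: x=[8.1963] v=[-1.3923]
Step 14: x=[8.1222] v=[-1.4821]
Step 15: x=[8.0438] v=[-1.5682]
Step 16: x=[7.9613] v=[-1.6504]
Step 17: x=[7.8749] v=[-1.7285]
Step 18: x=[7.7848] v=[-1.8022]
Step 19: x=[7.6912] v=[-1.8714]
Step 20: x=[7.5944] v=[-1.9360]
Step 21: x=[7.4946] v=[-1.9957]
Step 22: x=[7.3921] v=[-2.0504]
Step 23: x=[7.2871] v=[-2.1000]
Step 24: x=[7.1799] v=[-2.1444]
Step 25: x=[7.0707] v=[-2.1834]
Step 26: x=[6.9599] v=[-2.2169]
Step 27: x=[6.8477] v=[-2.2449]
Step 28: x=[6.7343] v=[-2.2673]
Step 29: x=[6.6201] v=[-2.2840]
Step 30: x=[6.5054] v=[-2.2950]
Step 31: x=[6.3904] v=[-2.3003]
Step 32: x=[6.2754] v=[-2.2998]
Step 33: x=[6.1607] v=[-2.2936]
Step 34: x=[6.0466] v=[-2.2816]
Step 35: x=[5.9334] v=[-2.2639]
Step 36: x=[5.8214] v=[-2.2406]
Step 37: x=[5.7108] v=[-2.2117]
Step 38: x=[5.6019] v=[-2.1772]
Step 39: x=[5.4950] v=[-2.1373]
Step 40: x=[5.3904] v=[-2.0921]
Step 41: x=[5.2883] v=[-2.0416]
Step 42: x=[5.1890] v=[-1.9860]
Step 43: x=[5.0927] v=[-1.9255]
Step 44: x=[4.9997] v=[-1.8601]
Step 45: x=[4.9102] v=[-1.7901]
v[0] did not become non-negative within 45 steps; using fallback time=2.2500

Answer: 2.2500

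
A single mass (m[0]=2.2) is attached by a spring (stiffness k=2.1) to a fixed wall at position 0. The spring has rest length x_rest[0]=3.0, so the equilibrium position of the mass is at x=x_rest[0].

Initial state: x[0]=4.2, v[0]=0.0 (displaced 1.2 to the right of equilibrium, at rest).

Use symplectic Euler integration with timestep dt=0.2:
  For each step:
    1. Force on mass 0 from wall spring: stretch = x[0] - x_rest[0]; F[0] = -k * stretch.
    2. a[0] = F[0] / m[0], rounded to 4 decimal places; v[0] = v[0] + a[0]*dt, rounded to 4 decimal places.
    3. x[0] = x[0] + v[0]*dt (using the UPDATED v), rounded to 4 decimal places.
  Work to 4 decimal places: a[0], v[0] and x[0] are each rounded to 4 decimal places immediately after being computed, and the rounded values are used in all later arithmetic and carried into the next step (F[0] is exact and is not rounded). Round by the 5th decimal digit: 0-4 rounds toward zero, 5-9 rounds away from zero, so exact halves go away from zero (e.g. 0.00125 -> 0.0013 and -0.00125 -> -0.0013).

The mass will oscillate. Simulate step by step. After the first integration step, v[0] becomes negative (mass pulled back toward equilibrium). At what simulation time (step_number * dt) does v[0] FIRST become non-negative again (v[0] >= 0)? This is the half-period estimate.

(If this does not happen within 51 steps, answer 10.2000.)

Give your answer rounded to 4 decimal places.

Answer: 3.4000

Derivation:
Step 0: x=[4.2000] v=[0.0000]
Step 1: x=[4.1542] v=[-0.2291]
Step 2: x=[4.0643] v=[-0.4494]
Step 3: x=[3.9338] v=[-0.6526]
Step 4: x=[3.7676] v=[-0.8309]
Step 5: x=[3.5721] v=[-0.9774]
Step 6: x=[3.3548] v=[-1.0866]
Step 7: x=[3.1239] v=[-1.1543]
Step 8: x=[2.8883] v=[-1.1780]
Step 9: x=[2.6570] v=[-1.1567]
Step 10: x=[2.4388] v=[-1.0912]
Step 11: x=[2.2420] v=[-0.9841]
Step 12: x=[2.0741] v=[-0.8394]
Step 13: x=[1.9416] v=[-0.6626]
Step 14: x=[1.8495] v=[-0.4605]
Step 15: x=[1.8013] v=[-0.2409]
Step 16: x=[1.7989] v=[-0.0121]
Step 17: x=[1.8423] v=[0.2172]
First v>=0 after going negative at step 17, time=3.4000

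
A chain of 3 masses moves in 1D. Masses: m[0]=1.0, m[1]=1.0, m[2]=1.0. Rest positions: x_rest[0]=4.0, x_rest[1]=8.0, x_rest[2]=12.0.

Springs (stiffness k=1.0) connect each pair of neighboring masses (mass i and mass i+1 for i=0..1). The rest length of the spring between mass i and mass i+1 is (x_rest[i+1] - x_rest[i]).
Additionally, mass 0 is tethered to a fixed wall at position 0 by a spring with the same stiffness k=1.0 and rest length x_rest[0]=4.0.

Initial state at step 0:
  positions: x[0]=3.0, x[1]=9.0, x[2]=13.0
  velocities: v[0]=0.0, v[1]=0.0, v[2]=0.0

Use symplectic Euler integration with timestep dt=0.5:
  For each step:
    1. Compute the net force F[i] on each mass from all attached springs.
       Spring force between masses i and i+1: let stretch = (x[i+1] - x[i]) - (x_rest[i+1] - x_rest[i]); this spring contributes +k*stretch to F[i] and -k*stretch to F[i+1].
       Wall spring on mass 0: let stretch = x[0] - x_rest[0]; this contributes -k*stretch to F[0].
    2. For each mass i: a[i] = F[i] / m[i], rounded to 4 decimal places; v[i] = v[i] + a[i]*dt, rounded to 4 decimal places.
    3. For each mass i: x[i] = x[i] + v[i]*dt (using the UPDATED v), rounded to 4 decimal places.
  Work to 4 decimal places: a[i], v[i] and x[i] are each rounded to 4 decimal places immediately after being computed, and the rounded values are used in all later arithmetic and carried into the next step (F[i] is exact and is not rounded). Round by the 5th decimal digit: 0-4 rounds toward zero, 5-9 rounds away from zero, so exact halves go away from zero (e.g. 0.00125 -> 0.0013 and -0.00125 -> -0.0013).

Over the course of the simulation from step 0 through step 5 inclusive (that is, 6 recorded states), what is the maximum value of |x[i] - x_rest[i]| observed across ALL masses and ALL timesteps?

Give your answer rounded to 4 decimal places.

Answer: 1.3594

Derivation:
Step 0: x=[3.0000 9.0000 13.0000] v=[0.0000 0.0000 0.0000]
Step 1: x=[3.7500 8.5000 13.0000] v=[1.5000 -1.0000 0.0000]
Step 2: x=[4.7500 7.9375 12.8750] v=[2.0000 -1.1250 -0.2500]
Step 3: x=[5.3594 7.8125 12.5156] v=[1.2188 -0.2500 -0.7188]
Step 4: x=[5.2422 8.2500 11.9804] v=[-0.2344 0.8750 -1.0704]
Step 5: x=[4.5664 8.8682 11.5126] v=[-1.3516 1.2363 -0.9356]
Max displacement = 1.3594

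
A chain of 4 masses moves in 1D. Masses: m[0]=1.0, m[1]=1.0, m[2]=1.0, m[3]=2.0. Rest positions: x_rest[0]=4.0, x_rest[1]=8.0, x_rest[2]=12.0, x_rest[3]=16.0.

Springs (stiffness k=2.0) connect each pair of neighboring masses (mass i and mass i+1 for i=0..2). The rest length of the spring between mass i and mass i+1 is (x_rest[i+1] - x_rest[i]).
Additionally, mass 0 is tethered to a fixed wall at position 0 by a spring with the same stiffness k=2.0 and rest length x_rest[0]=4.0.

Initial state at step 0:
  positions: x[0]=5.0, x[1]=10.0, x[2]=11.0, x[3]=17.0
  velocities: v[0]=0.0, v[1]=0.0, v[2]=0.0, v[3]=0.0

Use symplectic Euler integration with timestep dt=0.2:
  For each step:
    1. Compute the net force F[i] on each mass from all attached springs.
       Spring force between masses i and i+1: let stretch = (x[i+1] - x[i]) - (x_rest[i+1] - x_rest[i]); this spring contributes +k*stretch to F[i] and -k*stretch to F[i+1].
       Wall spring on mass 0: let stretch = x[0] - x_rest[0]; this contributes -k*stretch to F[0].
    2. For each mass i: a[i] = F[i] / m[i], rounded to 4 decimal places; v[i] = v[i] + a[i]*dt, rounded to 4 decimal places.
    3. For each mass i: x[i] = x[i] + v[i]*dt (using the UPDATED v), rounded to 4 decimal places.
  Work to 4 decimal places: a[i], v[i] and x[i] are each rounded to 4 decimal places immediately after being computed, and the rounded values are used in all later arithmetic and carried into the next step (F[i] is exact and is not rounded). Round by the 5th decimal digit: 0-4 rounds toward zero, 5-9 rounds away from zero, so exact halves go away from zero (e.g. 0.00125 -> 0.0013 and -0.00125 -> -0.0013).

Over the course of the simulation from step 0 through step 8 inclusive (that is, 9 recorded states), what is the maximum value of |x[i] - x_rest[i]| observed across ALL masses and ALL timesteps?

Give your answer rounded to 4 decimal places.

Step 0: x=[5.0000 10.0000 11.0000 17.0000] v=[0.0000 0.0000 0.0000 0.0000]
Step 1: x=[5.0000 9.6800 11.4000 16.9200] v=[0.0000 -1.6000 2.0000 -0.4000]
Step 2: x=[4.9744 9.1232 12.1040 16.7792] v=[-0.1280 -2.7840 3.5200 -0.7040]
Step 3: x=[4.8828 8.4730 12.9436 16.6114] v=[-0.4582 -3.2512 4.1978 -0.8390]
Step 4: x=[4.6878 7.8932 13.7189 16.4569] v=[-0.9752 -2.8990 3.8767 -0.7726]
Step 5: x=[4.3742 7.5230 14.2472 16.3529] v=[-1.5682 -1.8509 2.6416 -0.5202]
Step 6: x=[3.9625 7.4389 14.4060 16.3246] v=[-2.0584 -0.4207 0.7942 -0.1413]
Step 7: x=[3.5119 7.6340 14.1610 16.3796] v=[-2.2528 0.9756 -1.2252 0.2750]
Step 8: x=[3.1102 8.0215 13.5713 16.5059] v=[-2.0087 1.9376 -2.9486 0.6313]
Max displacement = 2.4060

Answer: 2.4060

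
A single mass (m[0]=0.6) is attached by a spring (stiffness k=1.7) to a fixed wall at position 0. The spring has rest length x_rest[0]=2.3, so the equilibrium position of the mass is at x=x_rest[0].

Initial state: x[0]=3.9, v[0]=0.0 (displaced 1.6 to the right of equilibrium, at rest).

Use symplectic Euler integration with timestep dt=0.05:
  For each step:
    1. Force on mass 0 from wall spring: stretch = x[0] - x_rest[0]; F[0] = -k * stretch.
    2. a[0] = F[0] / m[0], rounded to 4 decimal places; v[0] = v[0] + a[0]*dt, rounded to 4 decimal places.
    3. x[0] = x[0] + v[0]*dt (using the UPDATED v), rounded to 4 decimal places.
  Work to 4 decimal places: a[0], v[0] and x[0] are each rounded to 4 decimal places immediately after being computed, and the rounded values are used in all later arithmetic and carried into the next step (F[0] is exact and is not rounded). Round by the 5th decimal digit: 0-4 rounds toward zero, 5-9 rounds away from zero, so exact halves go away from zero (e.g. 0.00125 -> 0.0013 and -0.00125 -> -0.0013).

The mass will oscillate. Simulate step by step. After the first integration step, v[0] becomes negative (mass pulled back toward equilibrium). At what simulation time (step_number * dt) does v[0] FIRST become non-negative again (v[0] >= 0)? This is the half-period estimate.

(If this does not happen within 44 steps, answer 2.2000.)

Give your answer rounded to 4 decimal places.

Step 0: x=[3.9000] v=[0.0000]
Step 1: x=[3.8887] v=[-0.2267]
Step 2: x=[3.8661] v=[-0.4518]
Step 3: x=[3.8324] v=[-0.6737]
Step 4: x=[3.7879] v=[-0.8908]
Step 5: x=[3.7328] v=[-1.1016]
Step 6: x=[3.6676] v=[-1.3046]
Step 7: x=[3.5927] v=[-1.4983]
Step 8: x=[3.5086] v=[-1.6814]
Step 9: x=[3.4160] v=[-1.8526]
Step 10: x=[3.3155] v=[-2.0107]
Step 11: x=[3.2078] v=[-2.1546]
Step 12: x=[3.0936] v=[-2.2832]
Step 13: x=[2.9738] v=[-2.3956]
Step 14: x=[2.8492] v=[-2.4911]
Step 15: x=[2.7208] v=[-2.5689]
Step 16: x=[2.5894] v=[-2.6285]
Step 17: x=[2.4559] v=[-2.6695]
Step 18: x=[2.3213] v=[-2.6916]
Step 19: x=[2.1866] v=[-2.6946]
Step 20: x=[2.0527] v=[-2.6785]
Step 21: x=[1.9205] v=[-2.6435]
Step 22: x=[1.7910] v=[-2.5897]
Step 23: x=[1.6651] v=[-2.5176]
Step 24: x=[1.5437] v=[-2.4277]
Step 25: x=[1.4277] v=[-2.3206]
Step 26: x=[1.3179] v=[-2.1970]
Step 27: x=[1.2150] v=[-2.0579]
Step 28: x=[1.1198] v=[-1.9042]
Step 29: x=[1.0330] v=[-1.7370]
Step 30: x=[0.9551] v=[-1.5575]
Step 31: x=[0.8868] v=[-1.3670]
Step 32: x=[0.8285] v=[-1.1668]
Step 33: x=[0.7806] v=[-0.9583]
Step 34: x=[0.7434] v=[-0.7431]
Step 35: x=[0.7173] v=[-0.5226]
Step 36: x=[0.7024] v=[-0.2984]
Step 37: x=[0.6988] v=[-0.0721]
Step 38: x=[0.7065] v=[0.1547]
First v>=0 after going negative at step 38, time=1.9000

Answer: 1.9000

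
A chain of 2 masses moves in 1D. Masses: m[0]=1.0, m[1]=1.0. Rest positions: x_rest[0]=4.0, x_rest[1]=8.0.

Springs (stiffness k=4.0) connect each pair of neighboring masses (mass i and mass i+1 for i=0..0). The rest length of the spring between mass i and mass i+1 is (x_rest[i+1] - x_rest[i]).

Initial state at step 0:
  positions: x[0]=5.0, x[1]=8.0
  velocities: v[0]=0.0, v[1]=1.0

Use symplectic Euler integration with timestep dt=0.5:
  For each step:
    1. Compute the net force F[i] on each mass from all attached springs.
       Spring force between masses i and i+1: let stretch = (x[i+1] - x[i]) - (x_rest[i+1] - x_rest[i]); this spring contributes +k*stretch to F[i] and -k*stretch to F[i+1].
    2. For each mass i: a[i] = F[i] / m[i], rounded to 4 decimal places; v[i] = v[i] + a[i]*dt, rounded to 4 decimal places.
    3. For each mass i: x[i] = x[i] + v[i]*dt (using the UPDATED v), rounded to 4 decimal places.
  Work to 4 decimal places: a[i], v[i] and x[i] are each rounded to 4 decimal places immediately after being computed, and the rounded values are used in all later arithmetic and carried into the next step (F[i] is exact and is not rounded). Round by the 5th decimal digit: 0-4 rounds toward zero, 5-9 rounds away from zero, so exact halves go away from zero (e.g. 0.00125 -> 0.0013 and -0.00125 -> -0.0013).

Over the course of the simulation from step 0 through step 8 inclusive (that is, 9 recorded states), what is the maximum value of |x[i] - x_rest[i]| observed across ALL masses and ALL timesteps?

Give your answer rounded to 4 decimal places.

Step 0: x=[5.0000 8.0000] v=[0.0000 1.0000]
Step 1: x=[4.0000 9.5000] v=[-2.0000 3.0000]
Step 2: x=[4.5000 9.5000] v=[1.0000 0.0000]
Step 3: x=[6.0000 8.5000] v=[3.0000 -2.0000]
Step 4: x=[6.0000 9.0000] v=[0.0000 1.0000]
Step 5: x=[5.0000 10.5000] v=[-2.0000 3.0000]
Step 6: x=[5.5000 10.5000] v=[1.0000 0.0000]
Step 7: x=[7.0000 9.5000] v=[3.0000 -2.0000]
Step 8: x=[7.0000 10.0000] v=[0.0000 1.0000]
Max displacement = 3.0000

Answer: 3.0000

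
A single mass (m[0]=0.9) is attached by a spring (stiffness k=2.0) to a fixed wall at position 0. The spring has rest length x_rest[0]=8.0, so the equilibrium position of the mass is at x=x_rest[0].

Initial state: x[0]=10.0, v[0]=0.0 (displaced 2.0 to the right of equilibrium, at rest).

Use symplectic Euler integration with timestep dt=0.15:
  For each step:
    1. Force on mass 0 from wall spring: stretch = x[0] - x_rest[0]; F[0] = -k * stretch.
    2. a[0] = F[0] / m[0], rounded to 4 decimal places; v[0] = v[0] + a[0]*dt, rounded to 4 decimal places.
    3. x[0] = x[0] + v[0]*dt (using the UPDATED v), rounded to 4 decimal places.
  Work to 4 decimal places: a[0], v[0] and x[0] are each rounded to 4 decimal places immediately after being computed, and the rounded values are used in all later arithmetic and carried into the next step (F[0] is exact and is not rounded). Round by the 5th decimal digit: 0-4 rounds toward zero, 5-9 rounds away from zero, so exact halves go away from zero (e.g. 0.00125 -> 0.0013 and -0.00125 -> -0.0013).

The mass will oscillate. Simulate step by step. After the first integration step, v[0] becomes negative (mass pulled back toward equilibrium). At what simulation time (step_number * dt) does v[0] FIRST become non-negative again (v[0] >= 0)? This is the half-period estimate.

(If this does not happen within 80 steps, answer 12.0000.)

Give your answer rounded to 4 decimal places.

Answer: 2.2500

Derivation:
Step 0: x=[10.0000] v=[0.0000]
Step 1: x=[9.9000] v=[-0.6667]
Step 2: x=[9.7050] v=[-1.3000]
Step 3: x=[9.4248] v=[-1.8683]
Step 4: x=[9.0733] v=[-2.3432]
Step 5: x=[8.6682] v=[-2.7010]
Step 6: x=[8.2296] v=[-2.9237]
Step 7: x=[7.7796] v=[-3.0002]
Step 8: x=[7.3406] v=[-2.9267]
Step 9: x=[6.9346] v=[-2.7069]
Step 10: x=[6.5818] v=[-2.3518]
Step 11: x=[6.2999] v=[-1.8791]
Step 12: x=[6.1030] v=[-1.3124]
Step 13: x=[6.0010] v=[-0.6801]
Step 14: x=[5.9989] v=[-0.0138]
Step 15: x=[6.0969] v=[0.6532]
First v>=0 after going negative at step 15, time=2.2500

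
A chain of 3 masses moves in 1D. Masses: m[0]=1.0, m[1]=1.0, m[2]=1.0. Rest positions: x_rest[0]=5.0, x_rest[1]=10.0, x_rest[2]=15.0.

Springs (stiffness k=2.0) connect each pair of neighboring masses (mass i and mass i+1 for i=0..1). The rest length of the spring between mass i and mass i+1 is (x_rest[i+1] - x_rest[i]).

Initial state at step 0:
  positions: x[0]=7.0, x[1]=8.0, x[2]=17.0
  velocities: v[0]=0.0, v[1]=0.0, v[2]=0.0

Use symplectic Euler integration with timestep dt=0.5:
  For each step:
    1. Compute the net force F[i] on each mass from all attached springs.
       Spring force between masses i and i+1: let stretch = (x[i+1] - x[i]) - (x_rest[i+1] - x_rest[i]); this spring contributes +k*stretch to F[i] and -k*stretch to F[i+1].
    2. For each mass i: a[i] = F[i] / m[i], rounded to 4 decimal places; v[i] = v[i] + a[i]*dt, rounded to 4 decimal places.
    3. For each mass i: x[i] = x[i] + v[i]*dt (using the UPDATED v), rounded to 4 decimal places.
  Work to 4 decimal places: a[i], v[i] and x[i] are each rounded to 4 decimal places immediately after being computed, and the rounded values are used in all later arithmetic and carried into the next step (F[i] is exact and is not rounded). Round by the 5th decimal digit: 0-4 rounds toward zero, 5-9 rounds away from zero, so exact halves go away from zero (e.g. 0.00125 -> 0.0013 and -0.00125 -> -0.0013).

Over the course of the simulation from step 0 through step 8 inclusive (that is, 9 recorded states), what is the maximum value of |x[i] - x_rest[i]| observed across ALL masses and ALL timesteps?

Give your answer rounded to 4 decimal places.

Answer: 4.0000

Derivation:
Step 0: x=[7.0000 8.0000 17.0000] v=[0.0000 0.0000 0.0000]
Step 1: x=[5.0000 12.0000 15.0000] v=[-4.0000 8.0000 -4.0000]
Step 2: x=[4.0000 14.0000 14.0000] v=[-2.0000 4.0000 -2.0000]
Step 3: x=[5.5000 11.0000 15.5000] v=[3.0000 -6.0000 3.0000]
Step 4: x=[7.2500 7.5000 17.2500] v=[3.5000 -7.0000 3.5000]
Step 5: x=[6.6250 8.7500 16.6250] v=[-1.2500 2.5000 -1.2500]
Step 6: x=[4.5625 12.8750 14.5625] v=[-4.1250 8.2500 -4.1250]
Step 7: x=[4.1563 13.6875 14.1563] v=[-0.8125 1.6250 -0.8125]
Step 8: x=[6.0157 9.9688 16.0157] v=[3.7187 -7.4374 3.7187]
Max displacement = 4.0000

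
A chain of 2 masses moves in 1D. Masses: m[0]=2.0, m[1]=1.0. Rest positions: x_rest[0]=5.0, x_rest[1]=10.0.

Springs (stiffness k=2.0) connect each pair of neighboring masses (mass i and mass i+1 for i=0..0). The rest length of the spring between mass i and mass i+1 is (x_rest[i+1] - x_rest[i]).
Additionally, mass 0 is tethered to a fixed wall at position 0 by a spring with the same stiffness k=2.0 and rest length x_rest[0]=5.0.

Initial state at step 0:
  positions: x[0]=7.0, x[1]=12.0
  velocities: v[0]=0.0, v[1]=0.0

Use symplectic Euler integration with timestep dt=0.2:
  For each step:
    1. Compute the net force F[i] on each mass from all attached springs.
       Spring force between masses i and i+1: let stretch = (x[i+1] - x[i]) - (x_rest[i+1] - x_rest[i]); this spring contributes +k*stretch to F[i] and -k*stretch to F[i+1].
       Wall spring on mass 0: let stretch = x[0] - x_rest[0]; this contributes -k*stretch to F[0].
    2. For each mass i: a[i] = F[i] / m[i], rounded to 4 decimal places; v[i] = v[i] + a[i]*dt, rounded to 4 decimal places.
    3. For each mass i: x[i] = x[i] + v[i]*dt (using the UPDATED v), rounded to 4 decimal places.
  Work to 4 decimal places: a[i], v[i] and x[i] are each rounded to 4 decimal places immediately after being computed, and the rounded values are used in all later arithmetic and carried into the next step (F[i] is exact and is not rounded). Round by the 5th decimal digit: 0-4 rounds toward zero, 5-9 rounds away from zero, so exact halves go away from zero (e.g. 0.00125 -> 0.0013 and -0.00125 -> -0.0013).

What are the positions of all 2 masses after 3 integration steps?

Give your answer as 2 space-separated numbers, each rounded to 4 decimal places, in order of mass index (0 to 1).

Step 0: x=[7.0000 12.0000] v=[0.0000 0.0000]
Step 1: x=[6.9200 12.0000] v=[-0.4000 0.0000]
Step 2: x=[6.7664 11.9936] v=[-0.7680 -0.0320]
Step 3: x=[6.5512 11.9690] v=[-1.0758 -0.1229]

Answer: 6.5512 11.9690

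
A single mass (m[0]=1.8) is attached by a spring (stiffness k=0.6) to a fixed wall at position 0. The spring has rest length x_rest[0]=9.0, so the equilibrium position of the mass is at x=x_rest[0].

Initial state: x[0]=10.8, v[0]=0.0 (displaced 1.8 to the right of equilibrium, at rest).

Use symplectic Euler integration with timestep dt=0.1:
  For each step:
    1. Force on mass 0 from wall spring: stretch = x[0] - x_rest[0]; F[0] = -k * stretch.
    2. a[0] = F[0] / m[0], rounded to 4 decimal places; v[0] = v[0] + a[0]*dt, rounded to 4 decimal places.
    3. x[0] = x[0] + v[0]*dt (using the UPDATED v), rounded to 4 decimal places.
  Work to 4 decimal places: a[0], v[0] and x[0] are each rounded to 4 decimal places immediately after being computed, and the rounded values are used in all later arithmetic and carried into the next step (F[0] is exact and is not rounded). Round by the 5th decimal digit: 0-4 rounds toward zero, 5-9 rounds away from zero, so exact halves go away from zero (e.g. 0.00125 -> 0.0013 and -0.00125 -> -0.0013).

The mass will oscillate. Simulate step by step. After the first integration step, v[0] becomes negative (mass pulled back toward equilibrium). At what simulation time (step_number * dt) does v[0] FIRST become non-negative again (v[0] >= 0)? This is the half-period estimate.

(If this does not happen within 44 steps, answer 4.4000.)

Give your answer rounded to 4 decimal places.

Step 0: x=[10.8000] v=[0.0000]
Step 1: x=[10.7940] v=[-0.0600]
Step 2: x=[10.7820] v=[-0.1198]
Step 3: x=[10.7641] v=[-0.1792]
Step 4: x=[10.7403] v=[-0.2380]
Step 5: x=[10.7107] v=[-0.2960]
Step 6: x=[10.6754] v=[-0.3530]
Step 7: x=[10.6345] v=[-0.4089]
Step 8: x=[10.5882] v=[-0.4634]
Step 9: x=[10.5366] v=[-0.5163]
Step 10: x=[10.4799] v=[-0.5675]
Step 11: x=[10.4182] v=[-0.6168]
Step 12: x=[10.3518] v=[-0.6641]
Step 13: x=[10.2809] v=[-0.7092]
Step 14: x=[10.2057] v=[-0.7519]
Step 15: x=[10.1265] v=[-0.7921]
Step 16: x=[10.0435] v=[-0.8297]
Step 17: x=[9.9571] v=[-0.8645]
Step 18: x=[9.8675] v=[-0.8964]
Step 19: x=[9.7750] v=[-0.9253]
Step 20: x=[9.6799] v=[-0.9511]
Step 21: x=[9.5825] v=[-0.9738]
Step 22: x=[9.4832] v=[-0.9932]
Step 23: x=[9.3823] v=[-1.0093]
Step 24: x=[9.2801] v=[-1.0220]
Step 25: x=[9.1770] v=[-1.0313]
Step 26: x=[9.0733] v=[-1.0372]
Step 27: x=[8.9693] v=[-1.0396]
Step 28: x=[8.8654] v=[-1.0386]
Step 29: x=[8.7620] v=[-1.0341]
Step 30: x=[8.6594] v=[-1.0262]
Step 31: x=[8.5579] v=[-1.0149]
Step 32: x=[8.4579] v=[-1.0002]
Step 33: x=[8.3597] v=[-0.9821]
Step 34: x=[8.2636] v=[-0.9608]
Step 35: x=[8.1700] v=[-0.9363]
Step 36: x=[8.0791] v=[-0.9086]
Step 37: x=[7.9913] v=[-0.8779]
Step 38: x=[7.9069] v=[-0.8443]
Step 39: x=[7.8261] v=[-0.8079]
Step 40: x=[7.7492] v=[-0.7688]
Step 41: x=[7.6765] v=[-0.7271]
Step 42: x=[7.6082] v=[-0.6830]
Step 43: x=[7.5445] v=[-0.6366]
Step 44: x=[7.4857] v=[-0.5881]
v[0] did not become non-negative within 44 steps; using fallback time=4.4000

Answer: 4.4000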